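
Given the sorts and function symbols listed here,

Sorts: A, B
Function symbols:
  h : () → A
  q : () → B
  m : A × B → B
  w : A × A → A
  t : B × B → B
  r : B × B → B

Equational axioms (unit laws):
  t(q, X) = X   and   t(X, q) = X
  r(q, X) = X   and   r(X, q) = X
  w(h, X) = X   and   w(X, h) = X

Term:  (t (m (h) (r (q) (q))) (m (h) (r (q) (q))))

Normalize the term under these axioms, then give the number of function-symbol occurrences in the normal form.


1. (t (m (h) (r (q) (q))) (m (h) (r (q) (q))))  →  (t (m (h) (q)) (m (h) (r (q) (q))))
2. (t (m (h) (q)) (m (h) (r (q) (q))))  →  (t (m (h) (q)) (m (h) (q)))
normal form: (t (m (h) (q)) (m (h) (q)))

size = 7


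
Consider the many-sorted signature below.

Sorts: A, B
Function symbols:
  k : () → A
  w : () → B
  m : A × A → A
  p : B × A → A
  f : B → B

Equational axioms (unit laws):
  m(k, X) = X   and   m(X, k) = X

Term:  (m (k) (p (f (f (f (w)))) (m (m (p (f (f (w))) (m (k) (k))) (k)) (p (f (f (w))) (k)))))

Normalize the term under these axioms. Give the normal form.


1. (m (k) (p (f (f (f (w)))) (m (m (p (f (f (w))) (m (k) (k))) (k)) (p (f (f (w))) (k)))))  →  (p (f (f (f (w)))) (m (m (p (f (f (w))) (m (k) (k))) (k)) (p (f (f (w))) (k))))
2. (p (f (f (f (w)))) (m (m (p (f (f (w))) (m (k) (k))) (k)) (p (f (f (w))) (k))))  →  (p (f (f (f (w)))) (m (p (f (f (w))) (m (k) (k))) (p (f (f (w))) (k))))
3. (p (f (f (f (w)))) (m (p (f (f (w))) (m (k) (k))) (p (f (f (w))) (k))))  →  (p (f (f (f (w)))) (m (p (f (f (w))) (k)) (p (f (f (w))) (k))))

normal form = (p (f (f (f (w)))) (m (p (f (f (w))) (k)) (p (f (f (w))) (k))))


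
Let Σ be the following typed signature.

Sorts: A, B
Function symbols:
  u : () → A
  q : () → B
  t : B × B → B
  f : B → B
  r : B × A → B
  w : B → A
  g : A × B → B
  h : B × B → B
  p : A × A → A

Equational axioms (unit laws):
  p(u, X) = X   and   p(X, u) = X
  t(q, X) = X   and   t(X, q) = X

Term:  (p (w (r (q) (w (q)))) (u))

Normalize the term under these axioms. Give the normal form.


normal form = (w (r (q) (w (q))))

1. (p (w (r (q) (w (q)))) (u))  →  (w (r (q) (w (q))))


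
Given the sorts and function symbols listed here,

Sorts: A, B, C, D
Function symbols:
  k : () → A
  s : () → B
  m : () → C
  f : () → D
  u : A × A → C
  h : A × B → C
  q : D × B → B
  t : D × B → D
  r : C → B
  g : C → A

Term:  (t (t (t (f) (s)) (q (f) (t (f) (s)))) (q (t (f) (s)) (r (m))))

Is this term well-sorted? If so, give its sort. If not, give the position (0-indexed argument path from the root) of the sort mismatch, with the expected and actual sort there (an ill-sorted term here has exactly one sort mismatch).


      (f) : D
      (s) : B
    (t (f) (s)) : D
      (f) : D
        (f) : D
        (s) : B
      (t (f) (s)) : D
    (q (f) (t (f) (s))) : ✗ arg 1 at [0, 1, 1] has sort D, expected B
      (f) : D
      (s) : B
    (t (f) (s)) : D
      (m) : C
    (r (m)) : B
  (q (t (f) (s)) (r (m))) : B

ill-sorted at position [0, 1, 1]: expected B, got D


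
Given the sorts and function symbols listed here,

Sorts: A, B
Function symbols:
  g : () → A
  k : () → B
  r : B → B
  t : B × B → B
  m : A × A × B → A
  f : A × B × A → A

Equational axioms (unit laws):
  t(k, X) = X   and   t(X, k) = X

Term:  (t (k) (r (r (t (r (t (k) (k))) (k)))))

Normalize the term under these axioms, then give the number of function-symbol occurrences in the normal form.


size = 4

1. (t (k) (r (r (t (r (t (k) (k))) (k)))))  →  (r (r (t (r (t (k) (k))) (k))))
2. (r (r (t (r (t (k) (k))) (k))))  →  (r (r (r (t (k) (k)))))
3. (r (r (r (t (k) (k)))))  →  (r (r (r (k))))
normal form: (r (r (r (k))))


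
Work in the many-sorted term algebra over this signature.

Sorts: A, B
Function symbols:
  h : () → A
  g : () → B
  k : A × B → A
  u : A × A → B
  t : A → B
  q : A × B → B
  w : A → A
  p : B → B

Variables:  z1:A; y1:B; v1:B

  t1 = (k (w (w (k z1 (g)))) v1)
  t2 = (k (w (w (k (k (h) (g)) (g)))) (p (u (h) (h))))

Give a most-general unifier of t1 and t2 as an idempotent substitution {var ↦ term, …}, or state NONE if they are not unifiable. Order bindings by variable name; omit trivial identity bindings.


{v1 ↦ (p (u (h) (h))), z1 ↦ (k (h) (g))}


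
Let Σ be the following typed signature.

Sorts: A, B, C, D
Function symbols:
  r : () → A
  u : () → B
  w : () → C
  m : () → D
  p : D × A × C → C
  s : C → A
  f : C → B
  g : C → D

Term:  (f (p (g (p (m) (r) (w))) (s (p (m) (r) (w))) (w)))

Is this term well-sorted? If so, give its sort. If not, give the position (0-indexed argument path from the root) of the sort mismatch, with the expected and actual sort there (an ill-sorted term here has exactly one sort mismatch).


well-sorted; sort = B

        (m) : D
        (r) : A
        (w) : C
      (p (m) (r) (w)) : C
    (g (p (m) (r) (w))) : D
        (m) : D
        (r) : A
        (w) : C
      (p (m) (r) (w)) : C
    (s (p (m) (r) (w))) : A
    (w) : C
  (p (g (p (m) (r) (w))) (s (p (m) (r) (w))) (w)) : C
(f (p (g (p (m) (r) (w))) (s (p (m) (r) (w))) (w))) : B


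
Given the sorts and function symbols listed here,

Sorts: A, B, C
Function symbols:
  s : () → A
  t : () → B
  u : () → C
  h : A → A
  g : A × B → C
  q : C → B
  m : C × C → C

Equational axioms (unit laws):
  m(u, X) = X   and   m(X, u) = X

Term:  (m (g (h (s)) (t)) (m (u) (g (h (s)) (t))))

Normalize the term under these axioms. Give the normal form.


1. (m (g (h (s)) (t)) (m (u) (g (h (s)) (t))))  →  (m (g (h (s)) (t)) (g (h (s)) (t)))

normal form = (m (g (h (s)) (t)) (g (h (s)) (t)))


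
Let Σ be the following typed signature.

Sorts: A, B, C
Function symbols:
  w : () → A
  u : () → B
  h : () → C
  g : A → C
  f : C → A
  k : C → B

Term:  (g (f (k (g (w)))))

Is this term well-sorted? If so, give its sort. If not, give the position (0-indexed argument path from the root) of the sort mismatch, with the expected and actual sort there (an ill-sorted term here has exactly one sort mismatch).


ill-sorted at position [0, 0]: expected C, got B

        (w) : A
      (g (w)) : C
    (k (g (w))) : B
  (f (k (g (w)))) : ✗ arg 0 at [0, 0] has sort B, expected C


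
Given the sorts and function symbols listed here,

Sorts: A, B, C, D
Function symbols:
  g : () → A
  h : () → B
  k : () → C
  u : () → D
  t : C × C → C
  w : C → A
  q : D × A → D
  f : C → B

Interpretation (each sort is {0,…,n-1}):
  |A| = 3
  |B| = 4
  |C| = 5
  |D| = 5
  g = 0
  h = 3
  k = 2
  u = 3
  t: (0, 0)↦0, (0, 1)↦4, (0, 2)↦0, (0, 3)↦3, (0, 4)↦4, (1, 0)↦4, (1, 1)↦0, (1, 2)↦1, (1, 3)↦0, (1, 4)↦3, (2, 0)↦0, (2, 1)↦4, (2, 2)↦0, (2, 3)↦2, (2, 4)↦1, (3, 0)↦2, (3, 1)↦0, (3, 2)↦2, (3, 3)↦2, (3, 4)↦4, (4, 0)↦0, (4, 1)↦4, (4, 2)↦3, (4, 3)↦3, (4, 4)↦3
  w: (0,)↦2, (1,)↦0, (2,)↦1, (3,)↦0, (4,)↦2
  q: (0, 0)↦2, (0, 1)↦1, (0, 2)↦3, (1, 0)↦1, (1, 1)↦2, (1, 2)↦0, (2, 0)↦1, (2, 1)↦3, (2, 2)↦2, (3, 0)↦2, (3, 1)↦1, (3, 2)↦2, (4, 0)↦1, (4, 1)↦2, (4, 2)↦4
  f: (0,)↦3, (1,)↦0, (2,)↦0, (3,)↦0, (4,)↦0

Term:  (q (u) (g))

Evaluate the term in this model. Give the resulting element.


  u = 3
  g = 0
  (q (u) (g)) = q(3, 0) = 2

value = 2


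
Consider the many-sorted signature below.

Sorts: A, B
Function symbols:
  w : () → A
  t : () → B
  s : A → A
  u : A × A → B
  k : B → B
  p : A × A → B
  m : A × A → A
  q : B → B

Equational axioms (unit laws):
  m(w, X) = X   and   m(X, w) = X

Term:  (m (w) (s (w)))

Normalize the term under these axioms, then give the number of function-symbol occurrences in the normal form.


1. (m (w) (s (w)))  →  (s (w))
normal form: (s (w))

size = 2


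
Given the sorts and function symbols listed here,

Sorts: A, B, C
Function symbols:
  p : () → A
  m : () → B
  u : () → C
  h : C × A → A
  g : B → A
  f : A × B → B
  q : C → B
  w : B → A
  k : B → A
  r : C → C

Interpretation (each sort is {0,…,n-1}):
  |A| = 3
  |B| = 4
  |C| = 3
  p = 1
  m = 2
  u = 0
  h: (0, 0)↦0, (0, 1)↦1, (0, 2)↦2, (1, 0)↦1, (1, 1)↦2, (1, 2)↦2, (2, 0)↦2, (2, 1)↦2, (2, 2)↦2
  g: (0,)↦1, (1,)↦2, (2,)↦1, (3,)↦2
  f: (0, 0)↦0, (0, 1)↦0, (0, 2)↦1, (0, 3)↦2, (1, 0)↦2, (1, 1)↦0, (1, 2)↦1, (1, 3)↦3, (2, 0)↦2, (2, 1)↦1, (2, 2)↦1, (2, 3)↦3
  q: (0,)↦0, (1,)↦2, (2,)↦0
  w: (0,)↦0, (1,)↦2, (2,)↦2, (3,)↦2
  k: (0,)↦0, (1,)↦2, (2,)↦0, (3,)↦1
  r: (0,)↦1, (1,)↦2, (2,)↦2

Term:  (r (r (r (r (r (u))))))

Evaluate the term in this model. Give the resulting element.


value = 2

  u = 0
  (r (u)) = r(0,) = 1
  (r (r (u))) = r(1,) = 2
  (r (r (r (u)))) = r(2,) = 2
  (r (r (r (r (u))))) = r(2,) = 2
  (r (r (r (r (r (u)))))) = r(2,) = 2


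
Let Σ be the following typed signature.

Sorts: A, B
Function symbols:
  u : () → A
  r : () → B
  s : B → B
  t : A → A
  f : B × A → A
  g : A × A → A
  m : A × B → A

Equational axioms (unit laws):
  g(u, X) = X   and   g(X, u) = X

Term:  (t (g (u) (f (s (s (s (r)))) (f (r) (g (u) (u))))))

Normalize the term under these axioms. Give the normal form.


normal form = (t (f (s (s (s (r)))) (f (r) (u))))

1. (t (g (u) (f (s (s (s (r)))) (f (r) (g (u) (u))))))  →  (t (f (s (s (s (r)))) (f (r) (g (u) (u)))))
2. (t (f (s (s (s (r)))) (f (r) (g (u) (u)))))  →  (t (f (s (s (s (r)))) (f (r) (u))))


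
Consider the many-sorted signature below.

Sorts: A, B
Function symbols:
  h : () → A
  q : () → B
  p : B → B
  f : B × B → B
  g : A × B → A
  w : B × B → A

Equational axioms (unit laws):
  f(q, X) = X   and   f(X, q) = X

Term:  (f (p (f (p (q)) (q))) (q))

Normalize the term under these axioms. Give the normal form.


normal form = (p (p (q)))

1. (f (p (f (p (q)) (q))) (q))  →  (p (f (p (q)) (q)))
2. (p (f (p (q)) (q)))  →  (p (p (q)))


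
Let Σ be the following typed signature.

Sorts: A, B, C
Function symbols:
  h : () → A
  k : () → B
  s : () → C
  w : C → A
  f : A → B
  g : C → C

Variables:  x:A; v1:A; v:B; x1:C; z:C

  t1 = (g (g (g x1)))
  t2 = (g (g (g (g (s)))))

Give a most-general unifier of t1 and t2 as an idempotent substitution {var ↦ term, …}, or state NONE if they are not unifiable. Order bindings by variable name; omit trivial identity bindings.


{x1 ↦ (g (s))}


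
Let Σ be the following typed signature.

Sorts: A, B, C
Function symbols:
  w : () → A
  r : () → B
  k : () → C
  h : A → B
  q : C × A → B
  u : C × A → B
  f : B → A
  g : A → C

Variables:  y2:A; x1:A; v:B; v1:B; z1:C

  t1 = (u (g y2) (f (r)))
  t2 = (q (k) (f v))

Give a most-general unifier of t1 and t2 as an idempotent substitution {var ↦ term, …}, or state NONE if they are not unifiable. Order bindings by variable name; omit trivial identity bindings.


head clash or occurs-check failure — not unifiable

NONE (not unifiable)


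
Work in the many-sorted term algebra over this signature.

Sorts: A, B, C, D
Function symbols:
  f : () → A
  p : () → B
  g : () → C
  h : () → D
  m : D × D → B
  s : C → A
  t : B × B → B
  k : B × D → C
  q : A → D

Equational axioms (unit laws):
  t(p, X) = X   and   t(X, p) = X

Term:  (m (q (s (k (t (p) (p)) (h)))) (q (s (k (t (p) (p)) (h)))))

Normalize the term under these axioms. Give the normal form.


normal form = (m (q (s (k (p) (h)))) (q (s (k (p) (h)))))

1. (m (q (s (k (t (p) (p)) (h)))) (q (s (k (t (p) (p)) (h)))))  →  (m (q (s (k (p) (h)))) (q (s (k (t (p) (p)) (h)))))
2. (m (q (s (k (p) (h)))) (q (s (k (t (p) (p)) (h)))))  →  (m (q (s (k (p) (h)))) (q (s (k (p) (h)))))


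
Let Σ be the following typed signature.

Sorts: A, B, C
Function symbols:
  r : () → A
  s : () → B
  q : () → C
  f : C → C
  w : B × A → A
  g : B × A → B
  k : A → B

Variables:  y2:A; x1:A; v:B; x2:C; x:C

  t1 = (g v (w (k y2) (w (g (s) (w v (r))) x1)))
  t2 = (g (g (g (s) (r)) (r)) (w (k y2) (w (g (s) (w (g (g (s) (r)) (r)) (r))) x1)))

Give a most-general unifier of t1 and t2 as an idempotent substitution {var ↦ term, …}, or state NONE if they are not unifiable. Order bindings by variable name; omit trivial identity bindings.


{v ↦ (g (g (s) (r)) (r))}


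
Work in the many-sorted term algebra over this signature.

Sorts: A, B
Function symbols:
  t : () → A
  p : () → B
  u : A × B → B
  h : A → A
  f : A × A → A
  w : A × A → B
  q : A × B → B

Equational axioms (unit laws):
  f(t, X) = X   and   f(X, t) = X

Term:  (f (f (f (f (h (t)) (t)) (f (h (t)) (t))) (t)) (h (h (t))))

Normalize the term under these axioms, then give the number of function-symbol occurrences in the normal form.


size = 9

1. (f (f (f (f (h (t)) (t)) (f (h (t)) (t))) (t)) (h (h (t))))  →  (f (f (f (h (t)) (t)) (f (h (t)) (t))) (h (h (t))))
2. (f (f (f (h (t)) (t)) (f (h (t)) (t))) (h (h (t))))  →  (f (f (h (t)) (f (h (t)) (t))) (h (h (t))))
3. (f (f (h (t)) (f (h (t)) (t))) (h (h (t))))  →  (f (f (h (t)) (h (t))) (h (h (t))))
normal form: (f (f (h (t)) (h (t))) (h (h (t))))


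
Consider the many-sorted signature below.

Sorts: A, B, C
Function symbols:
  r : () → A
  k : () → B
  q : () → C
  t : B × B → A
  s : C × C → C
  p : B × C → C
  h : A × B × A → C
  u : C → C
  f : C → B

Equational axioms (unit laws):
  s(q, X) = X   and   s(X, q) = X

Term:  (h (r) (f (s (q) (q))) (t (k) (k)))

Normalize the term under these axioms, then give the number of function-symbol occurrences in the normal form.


size = 7

1. (h (r) (f (s (q) (q))) (t (k) (k)))  →  (h (r) (f (q)) (t (k) (k)))
normal form: (h (r) (f (q)) (t (k) (k)))


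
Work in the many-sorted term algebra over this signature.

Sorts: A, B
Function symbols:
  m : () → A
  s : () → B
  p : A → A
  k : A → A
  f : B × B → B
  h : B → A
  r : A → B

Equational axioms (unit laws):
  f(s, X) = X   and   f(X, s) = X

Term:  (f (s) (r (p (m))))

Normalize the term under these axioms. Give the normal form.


normal form = (r (p (m)))

1. (f (s) (r (p (m))))  →  (r (p (m)))


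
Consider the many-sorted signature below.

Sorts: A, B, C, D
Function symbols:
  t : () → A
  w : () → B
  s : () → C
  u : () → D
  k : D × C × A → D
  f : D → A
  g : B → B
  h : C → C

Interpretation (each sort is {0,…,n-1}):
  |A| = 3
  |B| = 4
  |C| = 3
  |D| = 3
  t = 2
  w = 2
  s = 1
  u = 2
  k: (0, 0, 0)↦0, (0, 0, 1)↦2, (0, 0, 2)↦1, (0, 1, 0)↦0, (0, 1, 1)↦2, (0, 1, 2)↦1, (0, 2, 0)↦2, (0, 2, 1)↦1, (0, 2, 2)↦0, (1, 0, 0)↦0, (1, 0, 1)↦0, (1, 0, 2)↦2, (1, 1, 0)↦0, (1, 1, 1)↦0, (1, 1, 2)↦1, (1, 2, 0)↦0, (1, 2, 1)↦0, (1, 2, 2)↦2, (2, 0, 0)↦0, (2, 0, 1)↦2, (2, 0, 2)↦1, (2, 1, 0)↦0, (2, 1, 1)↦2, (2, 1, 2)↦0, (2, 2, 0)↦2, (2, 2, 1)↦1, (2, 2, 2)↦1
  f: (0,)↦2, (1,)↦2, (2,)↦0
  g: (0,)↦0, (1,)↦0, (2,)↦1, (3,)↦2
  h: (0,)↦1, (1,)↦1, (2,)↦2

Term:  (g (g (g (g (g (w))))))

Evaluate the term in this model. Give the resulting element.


  w = 2
  (g (w)) = g(2,) = 1
  (g (g (w))) = g(1,) = 0
  (g (g (g (w)))) = g(0,) = 0
  (g (g (g (g (w))))) = g(0,) = 0
  (g (g (g (g (g (w)))))) = g(0,) = 0

value = 0


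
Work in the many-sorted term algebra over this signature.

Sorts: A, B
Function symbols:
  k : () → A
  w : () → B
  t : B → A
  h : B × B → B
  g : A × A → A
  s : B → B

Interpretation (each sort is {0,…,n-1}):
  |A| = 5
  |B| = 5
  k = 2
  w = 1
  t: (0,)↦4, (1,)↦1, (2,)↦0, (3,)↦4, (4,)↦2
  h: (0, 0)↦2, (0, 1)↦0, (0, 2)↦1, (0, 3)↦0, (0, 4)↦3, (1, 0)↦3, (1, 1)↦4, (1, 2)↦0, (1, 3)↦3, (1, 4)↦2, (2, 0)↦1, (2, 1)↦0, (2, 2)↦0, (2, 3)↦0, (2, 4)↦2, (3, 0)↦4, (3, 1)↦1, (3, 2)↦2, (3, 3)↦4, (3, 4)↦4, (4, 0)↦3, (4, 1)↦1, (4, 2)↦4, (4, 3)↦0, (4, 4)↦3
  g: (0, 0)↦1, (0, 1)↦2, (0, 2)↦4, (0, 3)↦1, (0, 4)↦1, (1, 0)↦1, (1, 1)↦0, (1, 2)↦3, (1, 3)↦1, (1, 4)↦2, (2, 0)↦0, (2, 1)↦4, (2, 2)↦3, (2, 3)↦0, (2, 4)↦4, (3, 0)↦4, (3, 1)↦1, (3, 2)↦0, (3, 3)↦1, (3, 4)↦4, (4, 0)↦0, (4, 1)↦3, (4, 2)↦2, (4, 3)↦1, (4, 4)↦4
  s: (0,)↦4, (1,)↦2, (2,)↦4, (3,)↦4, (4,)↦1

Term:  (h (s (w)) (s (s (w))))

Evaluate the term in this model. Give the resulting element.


  w = 1
  (s (w)) = s(1,) = 2
  w = 1
  (s (w)) = s(1,) = 2
  (s (s (w))) = s(2,) = 4
  (h (s (w)) (s (s (w)))) = h(2, 4) = 2

value = 2


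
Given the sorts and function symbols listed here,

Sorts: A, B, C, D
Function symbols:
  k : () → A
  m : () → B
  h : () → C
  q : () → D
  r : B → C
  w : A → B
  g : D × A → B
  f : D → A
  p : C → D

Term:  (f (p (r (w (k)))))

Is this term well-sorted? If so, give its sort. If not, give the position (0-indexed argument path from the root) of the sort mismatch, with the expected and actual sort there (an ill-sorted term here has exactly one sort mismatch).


        (k) : A
      (w (k)) : B
    (r (w (k))) : C
  (p (r (w (k)))) : D
(f (p (r (w (k))))) : A

well-sorted; sort = A


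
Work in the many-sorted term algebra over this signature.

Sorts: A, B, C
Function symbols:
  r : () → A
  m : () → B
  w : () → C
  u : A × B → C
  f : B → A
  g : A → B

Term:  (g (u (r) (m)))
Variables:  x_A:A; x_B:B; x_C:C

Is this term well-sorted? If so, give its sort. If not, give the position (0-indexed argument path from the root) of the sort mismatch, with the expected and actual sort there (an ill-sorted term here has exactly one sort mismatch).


ill-sorted at position [0]: expected A, got C

    (r) : A
    (m) : B
  (u (r) (m)) : C
(g (u (r) (m))) : ✗ arg 0 at [0] has sort C, expected A


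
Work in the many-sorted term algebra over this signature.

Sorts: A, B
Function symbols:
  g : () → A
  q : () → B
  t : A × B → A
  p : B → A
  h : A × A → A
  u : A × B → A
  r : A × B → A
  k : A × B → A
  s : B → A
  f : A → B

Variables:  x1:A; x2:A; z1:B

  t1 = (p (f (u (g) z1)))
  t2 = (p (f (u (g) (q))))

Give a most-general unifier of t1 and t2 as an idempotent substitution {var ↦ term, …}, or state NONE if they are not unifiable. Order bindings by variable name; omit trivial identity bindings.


{z1 ↦ (q)}


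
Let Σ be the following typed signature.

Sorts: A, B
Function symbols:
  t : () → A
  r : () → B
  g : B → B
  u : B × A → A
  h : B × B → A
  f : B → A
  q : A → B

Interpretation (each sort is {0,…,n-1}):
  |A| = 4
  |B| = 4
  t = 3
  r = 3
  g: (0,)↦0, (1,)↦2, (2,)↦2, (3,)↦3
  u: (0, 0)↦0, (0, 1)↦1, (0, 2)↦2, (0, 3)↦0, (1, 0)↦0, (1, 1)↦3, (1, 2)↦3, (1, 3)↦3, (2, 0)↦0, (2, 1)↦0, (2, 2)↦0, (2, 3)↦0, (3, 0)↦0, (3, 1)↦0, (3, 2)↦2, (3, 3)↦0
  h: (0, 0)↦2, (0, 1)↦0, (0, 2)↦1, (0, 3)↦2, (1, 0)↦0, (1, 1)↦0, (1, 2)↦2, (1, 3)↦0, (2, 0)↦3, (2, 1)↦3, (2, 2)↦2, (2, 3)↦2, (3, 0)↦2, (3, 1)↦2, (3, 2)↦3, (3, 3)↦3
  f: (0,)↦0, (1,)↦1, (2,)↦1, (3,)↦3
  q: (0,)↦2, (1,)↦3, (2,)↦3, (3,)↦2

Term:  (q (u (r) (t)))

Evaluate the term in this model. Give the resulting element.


  r = 3
  t = 3
  (u (r) (t)) = u(3, 3) = 0
  (q (u (r) (t))) = q(0,) = 2

value = 2


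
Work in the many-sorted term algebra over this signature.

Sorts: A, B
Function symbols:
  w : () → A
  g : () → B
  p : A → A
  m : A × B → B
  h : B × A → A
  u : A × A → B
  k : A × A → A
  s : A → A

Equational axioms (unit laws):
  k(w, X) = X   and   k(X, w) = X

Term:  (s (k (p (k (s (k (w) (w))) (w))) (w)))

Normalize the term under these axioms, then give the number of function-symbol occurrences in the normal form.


size = 4

1. (s (k (p (k (s (k (w) (w))) (w))) (w)))  →  (s (p (k (s (k (w) (w))) (w))))
2. (s (p (k (s (k (w) (w))) (w))))  →  (s (p (s (k (w) (w)))))
3. (s (p (s (k (w) (w)))))  →  (s (p (s (w))))
normal form: (s (p (s (w))))


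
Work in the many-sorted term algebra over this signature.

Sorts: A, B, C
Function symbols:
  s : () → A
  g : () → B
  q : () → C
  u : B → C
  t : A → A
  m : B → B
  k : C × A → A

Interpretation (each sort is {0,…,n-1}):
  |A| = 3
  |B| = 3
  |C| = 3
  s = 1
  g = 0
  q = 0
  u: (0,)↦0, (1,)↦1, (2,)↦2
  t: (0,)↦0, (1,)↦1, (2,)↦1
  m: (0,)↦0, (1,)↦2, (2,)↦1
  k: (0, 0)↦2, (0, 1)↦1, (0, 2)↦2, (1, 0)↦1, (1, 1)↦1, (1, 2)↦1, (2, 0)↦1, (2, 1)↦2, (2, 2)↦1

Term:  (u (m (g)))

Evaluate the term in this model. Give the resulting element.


  g = 0
  (m (g)) = m(0,) = 0
  (u (m (g))) = u(0,) = 0

value = 0


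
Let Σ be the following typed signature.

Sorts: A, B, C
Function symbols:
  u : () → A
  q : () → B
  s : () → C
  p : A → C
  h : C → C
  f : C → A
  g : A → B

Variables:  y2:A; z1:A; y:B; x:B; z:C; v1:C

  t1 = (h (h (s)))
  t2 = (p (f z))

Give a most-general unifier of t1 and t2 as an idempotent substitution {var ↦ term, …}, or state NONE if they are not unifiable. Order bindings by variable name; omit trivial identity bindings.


head clash or occurs-check failure — not unifiable

NONE (not unifiable)


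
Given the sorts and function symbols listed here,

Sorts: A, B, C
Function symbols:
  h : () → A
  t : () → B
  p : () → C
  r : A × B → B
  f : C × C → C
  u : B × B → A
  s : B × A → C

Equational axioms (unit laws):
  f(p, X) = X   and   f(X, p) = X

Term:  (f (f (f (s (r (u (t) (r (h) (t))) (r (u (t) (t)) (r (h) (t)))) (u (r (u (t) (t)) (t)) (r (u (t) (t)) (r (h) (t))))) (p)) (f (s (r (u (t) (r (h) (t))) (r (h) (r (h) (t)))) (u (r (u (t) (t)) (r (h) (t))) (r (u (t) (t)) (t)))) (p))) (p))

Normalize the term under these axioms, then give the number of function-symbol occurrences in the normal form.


size = 53

1. (f (f (f (s (r (u (t) (r (h) (t))) (r (u (t) (t)) (r (h) (t)))) (u (r (u (t) (t)) (t)) (r (u (t) (t)) (r (h) (t))))) (p)) (f (s (r (u (t) (r (h) (t))) (r (h) (r (h) (t)))) (u (r (u (t) (t)) (r (h) (t))) (r (u (t) (t)) (t)))) (p))) (p))  →  (f (f (s (r (u (t) (r (h) (t))) (r (u (t) (t)) (r (h) (t)))) (u (r (u (t) (t)) (t)) (r (u (t) (t)) (r (h) (t))))) (p)) (f (s (r (u (t) (r (h) (t))) (r (h) (r (h) (t)))) (u (r (u (t) (t)) (r (h) (t))) (r (u (t) (t)) (t)))) (p)))
2. (f (f (s (r (u (t) (r (h) (t))) (r (u (t) (t)) (r (h) (t)))) (u (r (u (t) (t)) (t)) (r (u (t) (t)) (r (h) (t))))) (p)) (f (s (r (u (t) (r (h) (t))) (r (h) (r (h) (t)))) (u (r (u (t) (t)) (r (h) (t))) (r (u (t) (t)) (t)))) (p)))  →  (f (s (r (u (t) (r (h) (t))) (r (u (t) (t)) (r (h) (t)))) (u (r (u (t) (t)) (t)) (r (u (t) (t)) (r (h) (t))))) (f (s (r (u (t) (r (h) (t))) (r (h) (r (h) (t)))) (u (r (u (t) (t)) (r (h) (t))) (r (u (t) (t)) (t)))) (p)))
3. (f (s (r (u (t) (r (h) (t))) (r (u (t) (t)) (r (h) (t)))) (u (r (u (t) (t)) (t)) (r (u (t) (t)) (r (h) (t))))) (f (s (r (u (t) (r (h) (t))) (r (h) (r (h) (t)))) (u (r (u (t) (t)) (r (h) (t))) (r (u (t) (t)) (t)))) (p)))  →  (f (s (r (u (t) (r (h) (t))) (r (u (t) (t)) (r (h) (t)))) (u (r (u (t) (t)) (t)) (r (u (t) (t)) (r (h) (t))))) (s (r (u (t) (r (h) (t))) (r (h) (r (h) (t)))) (u (r (u (t) (t)) (r (h) (t))) (r (u (t) (t)) (t)))))
normal form: (f (s (r (u (t) (r (h) (t))) (r (u (t) (t)) (r (h) (t)))) (u (r (u (t) (t)) (t)) (r (u (t) (t)) (r (h) (t))))) (s (r (u (t) (r (h) (t))) (r (h) (r (h) (t)))) (u (r (u (t) (t)) (r (h) (t))) (r (u (t) (t)) (t)))))


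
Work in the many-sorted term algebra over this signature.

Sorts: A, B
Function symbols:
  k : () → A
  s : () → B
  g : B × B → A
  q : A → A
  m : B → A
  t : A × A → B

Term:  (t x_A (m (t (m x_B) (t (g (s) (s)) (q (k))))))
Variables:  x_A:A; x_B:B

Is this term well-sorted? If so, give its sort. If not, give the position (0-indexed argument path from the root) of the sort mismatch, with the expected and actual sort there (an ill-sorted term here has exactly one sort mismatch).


  x_A : A
        x_B : B
      (m x_B) : A
          (s) : B
          (s) : B
        (g (s) (s)) : A
          (k) : A
        (q (k)) : A
      (t (g (s) (s)) (q (k))) : B
    (t (m x_B) (t (g (s) (s)) (q (k)))) : ✗ arg 1 at [1, 0, 1] has sort B, expected A

ill-sorted at position [1, 0, 1]: expected A, got B


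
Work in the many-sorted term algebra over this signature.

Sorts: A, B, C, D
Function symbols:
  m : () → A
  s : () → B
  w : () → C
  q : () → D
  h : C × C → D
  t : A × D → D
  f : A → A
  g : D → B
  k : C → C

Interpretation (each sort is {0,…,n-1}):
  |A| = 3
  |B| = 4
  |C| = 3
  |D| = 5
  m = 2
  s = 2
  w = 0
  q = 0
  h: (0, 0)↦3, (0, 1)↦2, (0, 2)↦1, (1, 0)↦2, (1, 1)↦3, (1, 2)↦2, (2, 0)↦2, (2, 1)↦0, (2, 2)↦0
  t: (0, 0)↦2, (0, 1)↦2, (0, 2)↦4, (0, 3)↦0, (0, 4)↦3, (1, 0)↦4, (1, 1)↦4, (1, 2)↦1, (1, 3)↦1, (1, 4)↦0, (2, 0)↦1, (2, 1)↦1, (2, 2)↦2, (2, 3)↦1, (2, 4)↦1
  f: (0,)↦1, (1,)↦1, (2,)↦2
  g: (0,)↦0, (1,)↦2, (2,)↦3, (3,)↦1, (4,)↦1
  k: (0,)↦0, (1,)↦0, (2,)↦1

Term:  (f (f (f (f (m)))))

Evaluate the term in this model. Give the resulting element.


value = 2

  m = 2
  (f (m)) = f(2,) = 2
  (f (f (m))) = f(2,) = 2
  (f (f (f (m)))) = f(2,) = 2
  (f (f (f (f (m))))) = f(2,) = 2


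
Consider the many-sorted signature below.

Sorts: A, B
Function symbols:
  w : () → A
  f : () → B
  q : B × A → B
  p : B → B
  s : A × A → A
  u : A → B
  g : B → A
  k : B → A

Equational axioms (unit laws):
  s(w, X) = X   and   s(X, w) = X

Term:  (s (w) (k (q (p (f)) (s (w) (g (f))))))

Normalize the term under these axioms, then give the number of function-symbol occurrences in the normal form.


size = 6

1. (s (w) (k (q (p (f)) (s (w) (g (f))))))  →  (k (q (p (f)) (s (w) (g (f)))))
2. (k (q (p (f)) (s (w) (g (f)))))  →  (k (q (p (f)) (g (f))))
normal form: (k (q (p (f)) (g (f))))


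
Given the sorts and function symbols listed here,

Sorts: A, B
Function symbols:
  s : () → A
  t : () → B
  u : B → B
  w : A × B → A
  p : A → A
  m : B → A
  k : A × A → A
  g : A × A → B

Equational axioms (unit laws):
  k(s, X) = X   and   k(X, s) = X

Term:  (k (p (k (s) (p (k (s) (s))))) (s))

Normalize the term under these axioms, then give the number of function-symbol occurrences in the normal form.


size = 3

1. (k (p (k (s) (p (k (s) (s))))) (s))  →  (p (k (s) (p (k (s) (s)))))
2. (p (k (s) (p (k (s) (s)))))  →  (p (p (k (s) (s))))
3. (p (p (k (s) (s))))  →  (p (p (s)))
normal form: (p (p (s)))


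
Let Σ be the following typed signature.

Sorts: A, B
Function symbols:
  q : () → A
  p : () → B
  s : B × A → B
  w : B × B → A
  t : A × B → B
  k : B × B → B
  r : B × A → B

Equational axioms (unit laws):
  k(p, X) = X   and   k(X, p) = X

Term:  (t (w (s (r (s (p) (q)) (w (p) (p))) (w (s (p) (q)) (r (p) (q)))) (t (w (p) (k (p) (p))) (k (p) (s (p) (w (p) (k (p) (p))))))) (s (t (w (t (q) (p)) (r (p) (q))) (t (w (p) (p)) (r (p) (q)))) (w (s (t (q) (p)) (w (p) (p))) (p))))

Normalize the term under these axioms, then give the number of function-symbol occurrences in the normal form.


1. (t (w (s (r (s (p) (q)) (w (p) (p))) (w (s (p) (q)) (r (p) (q)))) (t (w (p) (k (p) (p))) (k (p) (s (p) (w (p) (k (p) (p))))))) (s (t (w (t (q) (p)) (r (p) (q))) (t (w (p) (p)) (r (p) (q)))) (w (s (t (q) (p)) (w (p) (p))) (p))))  →  (t (w (s (r (s (p) (q)) (w (p) (p))) (w (s (p) (q)) (r (p) (q)))) (t (w (p) (p)) (k (p) (s (p) (w (p) (k (p) (p))))))) (s (t (w (t (q) (p)) (r (p) (q))) (t (w (p) (p)) (r (p) (q)))) (w (s (t (q) (p)) (w (p) (p))) (p))))
2. (t (w (s (r (s (p) (q)) (w (p) (p))) (w (s (p) (q)) (r (p) (q)))) (t (w (p) (p)) (k (p) (s (p) (w (p) (k (p) (p))))))) (s (t (w (t (q) (p)) (r (p) (q))) (t (w (p) (p)) (r (p) (q)))) (w (s (t (q) (p)) (w (p) (p))) (p))))  →  (t (w (s (r (s (p) (q)) (w (p) (p))) (w (s (p) (q)) (r (p) (q)))) (t (w (p) (p)) (s (p) (w (p) (k (p) (p)))))) (s (t (w (t (q) (p)) (r (p) (q))) (t (w (p) (p)) (r (p) (q)))) (w (s (t (q) (p)) (w (p) (p))) (p))))
3. (t (w (s (r (s (p) (q)) (w (p) (p))) (w (s (p) (q)) (r (p) (q)))) (t (w (p) (p)) (s (p) (w (p) (k (p) (p)))))) (s (t (w (t (q) (p)) (r (p) (q))) (t (w (p) (p)) (r (p) (q)))) (w (s (t (q) (p)) (w (p) (p))) (p))))  →  (t (w (s (r (s (p) (q)) (w (p) (p))) (w (s (p) (q)) (r (p) (q)))) (t (w (p) (p)) (s (p) (w (p) (p))))) (s (t (w (t (q) (p)) (r (p) (q))) (t (w (p) (p)) (r (p) (q)))) (w (s (t (q) (p)) (w (p) (p))) (p))))
normal form: (t (w (s (r (s (p) (q)) (w (p) (p))) (w (s (p) (q)) (r (p) (q)))) (t (w (p) (p)) (s (p) (w (p) (p))))) (s (t (w (t (q) (p)) (r (p) (q))) (t (w (p) (p)) (r (p) (q)))) (w (s (t (q) (p)) (w (p) (p))) (p))))

size = 51


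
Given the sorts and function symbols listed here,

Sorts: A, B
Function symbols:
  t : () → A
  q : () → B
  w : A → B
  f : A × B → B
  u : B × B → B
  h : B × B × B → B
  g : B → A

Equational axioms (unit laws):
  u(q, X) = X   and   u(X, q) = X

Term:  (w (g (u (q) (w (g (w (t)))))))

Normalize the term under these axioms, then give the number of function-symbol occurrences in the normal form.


1. (w (g (u (q) (w (g (w (t)))))))  →  (w (g (w (g (w (t))))))
normal form: (w (g (w (g (w (t))))))

size = 6


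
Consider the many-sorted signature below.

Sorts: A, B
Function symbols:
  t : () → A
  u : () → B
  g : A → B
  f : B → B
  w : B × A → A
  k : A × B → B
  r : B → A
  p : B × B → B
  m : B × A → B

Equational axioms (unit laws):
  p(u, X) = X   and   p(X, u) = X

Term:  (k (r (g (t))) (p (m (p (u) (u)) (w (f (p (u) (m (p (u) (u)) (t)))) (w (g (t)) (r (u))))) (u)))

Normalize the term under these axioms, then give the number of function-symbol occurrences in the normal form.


1. (k (r (g (t))) (p (m (p (u) (u)) (w (f (p (u) (m (p (u) (u)) (t)))) (w (g (t)) (r (u))))) (u)))  →  (k (r (g (t))) (m (p (u) (u)) (w (f (p (u) (m (p (u) (u)) (t)))) (w (g (t)) (r (u))))))
2. (k (r (g (t))) (m (p (u) (u)) (w (f (p (u) (m (p (u) (u)) (t)))) (w (g (t)) (r (u))))))  →  (k (r (g (t))) (m (u) (w (f (p (u) (m (p (u) (u)) (t)))) (w (g (t)) (r (u))))))
3. (k (r (g (t))) (m (u) (w (f (p (u) (m (p (u) (u)) (t)))) (w (g (t)) (r (u))))))  →  (k (r (g (t))) (m (u) (w (f (m (p (u) (u)) (t))) (w (g (t)) (r (u))))))
4. (k (r (g (t))) (m (u) (w (f (m (p (u) (u)) (t))) (w (g (t)) (r (u))))))  →  (k (r (g (t))) (m (u) (w (f (m (u) (t))) (w (g (t)) (r (u))))))
normal form: (k (r (g (t))) (m (u) (w (f (m (u) (t))) (w (g (t)) (r (u))))))

size = 16


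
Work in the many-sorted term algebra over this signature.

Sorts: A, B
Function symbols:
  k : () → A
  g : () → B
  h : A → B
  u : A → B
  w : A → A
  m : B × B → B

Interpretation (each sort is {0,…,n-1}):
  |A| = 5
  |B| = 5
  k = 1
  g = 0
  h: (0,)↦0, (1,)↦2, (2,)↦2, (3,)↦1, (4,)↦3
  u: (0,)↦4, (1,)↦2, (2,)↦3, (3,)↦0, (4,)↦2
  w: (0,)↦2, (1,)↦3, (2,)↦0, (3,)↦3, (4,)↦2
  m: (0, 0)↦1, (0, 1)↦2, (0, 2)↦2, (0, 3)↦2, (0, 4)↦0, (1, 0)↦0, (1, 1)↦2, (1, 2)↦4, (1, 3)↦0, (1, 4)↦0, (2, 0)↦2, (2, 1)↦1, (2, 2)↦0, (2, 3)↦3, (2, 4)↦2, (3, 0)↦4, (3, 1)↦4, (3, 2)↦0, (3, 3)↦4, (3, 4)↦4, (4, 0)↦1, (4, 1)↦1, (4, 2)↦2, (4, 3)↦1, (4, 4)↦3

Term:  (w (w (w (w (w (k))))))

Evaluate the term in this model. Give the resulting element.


  k = 1
  (w (k)) = w(1,) = 3
  (w (w (k))) = w(3,) = 3
  (w (w (w (k)))) = w(3,) = 3
  (w (w (w (w (k))))) = w(3,) = 3
  (w (w (w (w (w (k)))))) = w(3,) = 3

value = 3


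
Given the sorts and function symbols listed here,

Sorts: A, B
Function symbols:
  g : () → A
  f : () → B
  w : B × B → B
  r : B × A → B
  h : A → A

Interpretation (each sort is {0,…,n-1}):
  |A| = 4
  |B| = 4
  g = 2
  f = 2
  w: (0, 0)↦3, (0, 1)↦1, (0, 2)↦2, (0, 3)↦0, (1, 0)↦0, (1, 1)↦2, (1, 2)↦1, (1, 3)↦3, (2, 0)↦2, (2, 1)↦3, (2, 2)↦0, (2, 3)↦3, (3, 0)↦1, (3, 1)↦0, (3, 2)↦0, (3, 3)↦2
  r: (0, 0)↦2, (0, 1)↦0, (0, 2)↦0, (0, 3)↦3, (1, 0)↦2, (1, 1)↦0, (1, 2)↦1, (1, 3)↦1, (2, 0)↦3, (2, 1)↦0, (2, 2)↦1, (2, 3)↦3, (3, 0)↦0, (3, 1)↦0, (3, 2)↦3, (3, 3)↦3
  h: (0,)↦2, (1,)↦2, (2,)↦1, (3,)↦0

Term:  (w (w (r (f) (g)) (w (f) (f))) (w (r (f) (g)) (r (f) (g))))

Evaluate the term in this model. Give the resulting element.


  f = 2
  g = 2
  (r (f) (g)) = r(2, 2) = 1
  f = 2
  f = 2
  (w (f) (f)) = w(2, 2) = 0
  (w (r (f) (g)) (w (f) (f))) = w(1, 0) = 0
  f = 2
  g = 2
  (r (f) (g)) = r(2, 2) = 1
  f = 2
  g = 2
  (r (f) (g)) = r(2, 2) = 1
  (w (r (f) (g)) (r (f) (g))) = w(1, 1) = 2
  (w (w (r (f) (g)) (w (f) (f))) (w (r (f) (g)) (r (f) (g)))) = w(0, 2) = 2

value = 2


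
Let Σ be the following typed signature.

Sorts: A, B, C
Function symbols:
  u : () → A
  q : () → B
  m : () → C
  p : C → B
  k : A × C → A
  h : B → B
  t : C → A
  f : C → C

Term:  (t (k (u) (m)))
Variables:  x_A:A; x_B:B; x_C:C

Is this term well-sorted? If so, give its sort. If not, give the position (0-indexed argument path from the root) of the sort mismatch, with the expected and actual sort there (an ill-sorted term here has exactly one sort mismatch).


    (u) : A
    (m) : C
  (k (u) (m)) : A
(t (k (u) (m))) : ✗ arg 0 at [0] has sort A, expected C

ill-sorted at position [0]: expected C, got A


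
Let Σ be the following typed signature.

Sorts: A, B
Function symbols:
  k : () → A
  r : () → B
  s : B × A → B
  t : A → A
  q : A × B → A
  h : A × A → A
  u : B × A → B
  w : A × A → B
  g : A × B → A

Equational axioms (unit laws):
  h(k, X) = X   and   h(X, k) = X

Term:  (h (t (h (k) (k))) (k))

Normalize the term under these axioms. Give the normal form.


normal form = (t (k))

1. (h (t (h (k) (k))) (k))  →  (t (h (k) (k)))
2. (t (h (k) (k)))  →  (t (k))


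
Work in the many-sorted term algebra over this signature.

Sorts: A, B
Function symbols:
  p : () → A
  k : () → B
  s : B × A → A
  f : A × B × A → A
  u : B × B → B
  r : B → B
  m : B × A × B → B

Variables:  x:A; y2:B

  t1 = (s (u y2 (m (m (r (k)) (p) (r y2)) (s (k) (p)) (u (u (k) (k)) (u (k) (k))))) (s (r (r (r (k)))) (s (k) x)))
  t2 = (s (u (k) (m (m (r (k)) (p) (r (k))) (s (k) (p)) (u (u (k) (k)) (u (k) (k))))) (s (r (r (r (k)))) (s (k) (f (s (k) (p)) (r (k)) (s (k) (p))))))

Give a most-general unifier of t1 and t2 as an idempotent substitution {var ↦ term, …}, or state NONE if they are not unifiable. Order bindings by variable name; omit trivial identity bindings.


{x ↦ (f (s (k) (p)) (r (k)) (s (k) (p))), y2 ↦ (k)}


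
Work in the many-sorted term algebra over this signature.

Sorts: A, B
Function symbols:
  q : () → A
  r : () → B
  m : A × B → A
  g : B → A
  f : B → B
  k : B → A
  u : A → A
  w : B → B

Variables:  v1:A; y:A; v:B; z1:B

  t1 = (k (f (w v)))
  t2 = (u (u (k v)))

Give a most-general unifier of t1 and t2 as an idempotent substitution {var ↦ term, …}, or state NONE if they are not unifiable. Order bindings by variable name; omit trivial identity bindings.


NONE (not unifiable)

head clash or occurs-check failure — not unifiable


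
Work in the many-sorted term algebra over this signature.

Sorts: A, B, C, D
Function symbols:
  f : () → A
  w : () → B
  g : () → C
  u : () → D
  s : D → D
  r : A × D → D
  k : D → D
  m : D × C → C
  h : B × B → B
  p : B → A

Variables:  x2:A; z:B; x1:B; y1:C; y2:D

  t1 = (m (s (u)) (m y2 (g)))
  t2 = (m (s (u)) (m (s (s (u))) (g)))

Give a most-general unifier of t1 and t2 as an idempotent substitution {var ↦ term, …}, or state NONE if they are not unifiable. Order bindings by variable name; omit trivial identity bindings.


{y2 ↦ (s (s (u)))}


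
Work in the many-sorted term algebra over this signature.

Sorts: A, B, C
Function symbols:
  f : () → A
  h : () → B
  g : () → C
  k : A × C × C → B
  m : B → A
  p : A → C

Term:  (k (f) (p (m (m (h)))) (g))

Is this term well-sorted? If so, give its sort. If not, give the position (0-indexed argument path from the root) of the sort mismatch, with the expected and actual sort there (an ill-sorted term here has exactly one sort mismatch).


ill-sorted at position [1, 0, 0]: expected B, got A

  (f) : A
        (h) : B
      (m (h)) : A
    (m (m (h))) : ✗ arg 0 at [1, 0, 0] has sort A, expected B
  (g) : C


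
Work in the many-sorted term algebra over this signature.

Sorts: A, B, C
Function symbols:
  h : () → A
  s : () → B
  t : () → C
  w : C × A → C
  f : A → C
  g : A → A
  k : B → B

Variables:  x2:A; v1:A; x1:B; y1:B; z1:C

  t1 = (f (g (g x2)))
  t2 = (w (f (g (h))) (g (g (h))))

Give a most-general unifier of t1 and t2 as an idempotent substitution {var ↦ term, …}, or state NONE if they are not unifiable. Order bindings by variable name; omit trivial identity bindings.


head clash or occurs-check failure — not unifiable

NONE (not unifiable)


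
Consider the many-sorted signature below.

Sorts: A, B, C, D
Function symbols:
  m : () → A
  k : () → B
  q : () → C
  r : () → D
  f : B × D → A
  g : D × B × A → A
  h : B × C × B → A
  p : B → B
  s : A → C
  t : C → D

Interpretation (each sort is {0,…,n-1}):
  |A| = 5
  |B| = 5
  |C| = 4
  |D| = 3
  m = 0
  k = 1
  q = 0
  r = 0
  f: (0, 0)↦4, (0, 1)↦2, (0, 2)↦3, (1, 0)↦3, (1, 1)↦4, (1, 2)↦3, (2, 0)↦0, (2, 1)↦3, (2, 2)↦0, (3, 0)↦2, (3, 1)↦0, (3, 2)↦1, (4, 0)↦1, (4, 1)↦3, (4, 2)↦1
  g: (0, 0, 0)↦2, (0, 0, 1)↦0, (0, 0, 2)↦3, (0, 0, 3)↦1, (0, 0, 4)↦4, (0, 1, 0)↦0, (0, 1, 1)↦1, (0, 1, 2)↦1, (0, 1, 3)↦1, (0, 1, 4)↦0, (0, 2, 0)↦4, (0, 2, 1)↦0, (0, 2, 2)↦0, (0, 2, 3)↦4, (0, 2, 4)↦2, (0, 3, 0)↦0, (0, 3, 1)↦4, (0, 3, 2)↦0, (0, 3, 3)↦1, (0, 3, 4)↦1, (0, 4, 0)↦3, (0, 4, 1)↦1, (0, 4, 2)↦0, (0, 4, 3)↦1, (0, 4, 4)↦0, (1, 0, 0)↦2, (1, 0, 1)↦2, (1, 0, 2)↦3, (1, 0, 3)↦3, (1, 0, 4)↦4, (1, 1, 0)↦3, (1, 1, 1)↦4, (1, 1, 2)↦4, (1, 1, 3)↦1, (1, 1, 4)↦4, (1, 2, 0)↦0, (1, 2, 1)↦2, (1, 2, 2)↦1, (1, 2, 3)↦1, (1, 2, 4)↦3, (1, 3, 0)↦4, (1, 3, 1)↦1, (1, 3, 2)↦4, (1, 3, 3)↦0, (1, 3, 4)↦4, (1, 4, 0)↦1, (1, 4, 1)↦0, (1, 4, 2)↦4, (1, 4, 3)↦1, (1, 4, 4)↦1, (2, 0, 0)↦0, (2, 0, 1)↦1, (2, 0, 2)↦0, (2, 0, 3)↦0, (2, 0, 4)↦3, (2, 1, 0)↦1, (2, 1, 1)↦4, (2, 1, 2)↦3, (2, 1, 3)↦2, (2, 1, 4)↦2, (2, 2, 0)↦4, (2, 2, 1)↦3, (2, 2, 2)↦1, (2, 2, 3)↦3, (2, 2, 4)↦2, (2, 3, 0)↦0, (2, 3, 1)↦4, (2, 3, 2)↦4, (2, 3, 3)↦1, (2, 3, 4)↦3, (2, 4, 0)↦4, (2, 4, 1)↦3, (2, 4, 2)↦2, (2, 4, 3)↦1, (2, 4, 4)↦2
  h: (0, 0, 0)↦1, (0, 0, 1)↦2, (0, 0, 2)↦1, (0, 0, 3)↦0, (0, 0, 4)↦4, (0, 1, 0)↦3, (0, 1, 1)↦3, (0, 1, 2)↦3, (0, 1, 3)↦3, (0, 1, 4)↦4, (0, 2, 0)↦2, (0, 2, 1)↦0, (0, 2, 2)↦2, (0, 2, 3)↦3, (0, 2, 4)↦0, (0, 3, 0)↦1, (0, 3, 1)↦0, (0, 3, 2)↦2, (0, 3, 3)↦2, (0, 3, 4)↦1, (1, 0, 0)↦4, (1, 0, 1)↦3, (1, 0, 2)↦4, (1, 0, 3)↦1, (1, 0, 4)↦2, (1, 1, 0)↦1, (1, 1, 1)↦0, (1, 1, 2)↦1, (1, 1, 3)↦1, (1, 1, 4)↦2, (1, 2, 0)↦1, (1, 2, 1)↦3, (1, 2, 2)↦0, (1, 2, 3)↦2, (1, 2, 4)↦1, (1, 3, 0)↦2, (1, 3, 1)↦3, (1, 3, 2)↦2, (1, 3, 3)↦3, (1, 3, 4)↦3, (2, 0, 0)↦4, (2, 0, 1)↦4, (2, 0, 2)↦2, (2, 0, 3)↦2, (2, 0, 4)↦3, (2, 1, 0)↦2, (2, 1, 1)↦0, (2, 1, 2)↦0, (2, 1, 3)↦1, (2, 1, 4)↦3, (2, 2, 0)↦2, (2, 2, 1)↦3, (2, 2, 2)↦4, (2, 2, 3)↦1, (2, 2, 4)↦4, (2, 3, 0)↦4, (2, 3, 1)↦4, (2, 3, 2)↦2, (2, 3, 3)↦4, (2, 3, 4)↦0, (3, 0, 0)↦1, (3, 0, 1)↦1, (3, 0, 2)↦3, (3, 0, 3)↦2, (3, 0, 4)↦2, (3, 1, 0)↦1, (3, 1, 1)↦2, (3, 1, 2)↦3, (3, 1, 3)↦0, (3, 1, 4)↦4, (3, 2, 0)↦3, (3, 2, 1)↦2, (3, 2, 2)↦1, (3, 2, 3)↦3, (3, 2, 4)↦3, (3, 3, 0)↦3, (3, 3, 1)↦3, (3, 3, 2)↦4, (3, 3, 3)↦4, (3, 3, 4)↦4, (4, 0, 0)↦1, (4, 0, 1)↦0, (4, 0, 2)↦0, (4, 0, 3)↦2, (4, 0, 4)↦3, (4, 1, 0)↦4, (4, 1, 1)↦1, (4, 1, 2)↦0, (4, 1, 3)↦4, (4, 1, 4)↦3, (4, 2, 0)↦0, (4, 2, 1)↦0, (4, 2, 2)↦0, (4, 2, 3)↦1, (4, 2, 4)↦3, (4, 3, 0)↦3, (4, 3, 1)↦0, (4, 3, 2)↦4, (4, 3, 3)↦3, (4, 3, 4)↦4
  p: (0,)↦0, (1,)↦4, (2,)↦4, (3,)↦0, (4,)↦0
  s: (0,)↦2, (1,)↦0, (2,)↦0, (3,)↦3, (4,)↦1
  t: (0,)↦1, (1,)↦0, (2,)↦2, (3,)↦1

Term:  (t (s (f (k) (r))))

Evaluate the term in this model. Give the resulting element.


value = 1

  k = 1
  r = 0
  (f (k) (r)) = f(1, 0) = 3
  (s (f (k) (r))) = s(3,) = 3
  (t (s (f (k) (r)))) = t(3,) = 1
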